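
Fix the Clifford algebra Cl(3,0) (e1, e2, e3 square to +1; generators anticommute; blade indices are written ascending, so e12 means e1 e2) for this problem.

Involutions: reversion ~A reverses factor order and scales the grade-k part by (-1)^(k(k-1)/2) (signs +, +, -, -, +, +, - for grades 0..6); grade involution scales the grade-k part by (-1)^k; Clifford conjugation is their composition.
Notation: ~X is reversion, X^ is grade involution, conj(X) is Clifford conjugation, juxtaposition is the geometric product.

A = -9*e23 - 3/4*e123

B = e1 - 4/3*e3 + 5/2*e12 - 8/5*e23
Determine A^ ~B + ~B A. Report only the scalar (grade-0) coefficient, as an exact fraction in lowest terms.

first term: 72/5 - 6/5*e1 + 12*e2 + 15/8*e3 - e12 - 45/2*e13 + 3/4*e23 - 9*e123
second term: 72/5 + 6/5*e1 - 12*e2 - 15/8*e3 + e12 + 45/2*e13 - 3/4*e23 - 9*e123
Answer: 144/5


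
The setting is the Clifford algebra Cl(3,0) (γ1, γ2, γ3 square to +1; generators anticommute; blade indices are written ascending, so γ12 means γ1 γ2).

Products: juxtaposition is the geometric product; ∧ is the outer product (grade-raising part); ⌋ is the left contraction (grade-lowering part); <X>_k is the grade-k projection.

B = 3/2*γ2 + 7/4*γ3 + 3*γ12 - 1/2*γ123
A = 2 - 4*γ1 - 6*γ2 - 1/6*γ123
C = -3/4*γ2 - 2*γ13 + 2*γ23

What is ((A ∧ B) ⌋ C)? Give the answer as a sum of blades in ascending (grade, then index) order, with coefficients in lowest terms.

step 1: 3*γ2 + 7/2*γ3 - 7*γ13 - 21/2*γ23 - γ123
step 2: 19/4 + 7*γ1 - 7*γ2 + 6*γ3
Answer: 19/4 + 7*γ1 - 7*γ2 + 6*γ3


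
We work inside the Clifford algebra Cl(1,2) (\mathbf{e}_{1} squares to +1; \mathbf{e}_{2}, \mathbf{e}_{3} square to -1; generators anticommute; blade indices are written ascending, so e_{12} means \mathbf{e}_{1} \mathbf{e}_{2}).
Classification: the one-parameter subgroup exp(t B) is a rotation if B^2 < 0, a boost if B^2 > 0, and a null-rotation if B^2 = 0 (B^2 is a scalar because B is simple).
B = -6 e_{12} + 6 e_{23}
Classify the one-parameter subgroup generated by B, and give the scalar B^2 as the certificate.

B^2 term by term: the squares give (-6)^2*(e_{12})^2 + (6)^2*(e_{23})^2 = 36*(+1) + 36*(-1) = 0 (each basis 2-blade squares to minus the product of its generators' squares); cross terms between blades sharing an index anticommute and cancel. So B^2 = 0.
Answer: null-rotation, certificate B^2 = 0. Certificate logic: 0 is a conjugation-invariant scalar, so its sign fixes rotation versus boost versus null-rotation outright.


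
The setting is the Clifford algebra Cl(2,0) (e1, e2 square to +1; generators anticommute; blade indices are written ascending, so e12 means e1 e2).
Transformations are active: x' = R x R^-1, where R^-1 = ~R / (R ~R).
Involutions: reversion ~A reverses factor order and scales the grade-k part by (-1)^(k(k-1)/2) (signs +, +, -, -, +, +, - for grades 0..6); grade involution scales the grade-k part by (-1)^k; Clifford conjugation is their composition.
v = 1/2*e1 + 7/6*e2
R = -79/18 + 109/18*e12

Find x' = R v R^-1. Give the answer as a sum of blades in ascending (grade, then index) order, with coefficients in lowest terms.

~R = -79/18 - 109/18*e12, and R ~R = 9061/162, so R^-1 = ~R / (9061/162).
R v = 263/54*e1 - 220/27*e2
Answer: -68737/54366*e1 + 2031/18122*e2


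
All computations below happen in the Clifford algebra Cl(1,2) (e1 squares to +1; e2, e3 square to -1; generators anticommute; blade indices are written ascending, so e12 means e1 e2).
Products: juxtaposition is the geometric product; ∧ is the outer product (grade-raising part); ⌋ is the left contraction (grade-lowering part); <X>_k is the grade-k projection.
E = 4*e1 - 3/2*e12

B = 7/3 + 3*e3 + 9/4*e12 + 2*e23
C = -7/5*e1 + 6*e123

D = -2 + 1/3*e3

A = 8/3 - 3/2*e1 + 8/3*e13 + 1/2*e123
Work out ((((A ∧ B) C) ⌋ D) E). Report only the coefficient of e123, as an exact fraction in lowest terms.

step 1: 56/9 - 7/2*e1 + 8*e3 + 6*e12 + 31/18*e13 + 16/3*e23 - 11/6*e123
step 2: 159/10 - 1832/45*e1 - 29/15*e2 + 3457/90*e3 - 48*e12 + 56/5*e13 - 553/30*e23 + 448/15*e123
step 3: -12043/270 + 53/10*e3
step 4: -24086/135*e1 + 12043/180*e12 - 106/5*e13 - 159/20*e123
Answer: -159/20


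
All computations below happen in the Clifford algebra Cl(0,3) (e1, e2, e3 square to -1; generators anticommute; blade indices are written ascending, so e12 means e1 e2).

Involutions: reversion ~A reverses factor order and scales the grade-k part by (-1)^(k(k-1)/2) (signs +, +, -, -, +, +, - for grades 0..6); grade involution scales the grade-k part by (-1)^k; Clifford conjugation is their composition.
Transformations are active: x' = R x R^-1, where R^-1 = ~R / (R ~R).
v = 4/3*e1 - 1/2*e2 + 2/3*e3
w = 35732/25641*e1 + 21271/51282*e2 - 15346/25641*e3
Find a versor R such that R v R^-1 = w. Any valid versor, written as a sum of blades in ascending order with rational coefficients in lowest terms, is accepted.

The midline construction: v and w both square to -89/36, so reflecting in their sum 69920/25641*e1 - 2185/25641*e2 + 1748/25641*e3 exchanges them.
Answer: 69920/25641*e1 - 2185/25641*e2 + 1748/25641*e3


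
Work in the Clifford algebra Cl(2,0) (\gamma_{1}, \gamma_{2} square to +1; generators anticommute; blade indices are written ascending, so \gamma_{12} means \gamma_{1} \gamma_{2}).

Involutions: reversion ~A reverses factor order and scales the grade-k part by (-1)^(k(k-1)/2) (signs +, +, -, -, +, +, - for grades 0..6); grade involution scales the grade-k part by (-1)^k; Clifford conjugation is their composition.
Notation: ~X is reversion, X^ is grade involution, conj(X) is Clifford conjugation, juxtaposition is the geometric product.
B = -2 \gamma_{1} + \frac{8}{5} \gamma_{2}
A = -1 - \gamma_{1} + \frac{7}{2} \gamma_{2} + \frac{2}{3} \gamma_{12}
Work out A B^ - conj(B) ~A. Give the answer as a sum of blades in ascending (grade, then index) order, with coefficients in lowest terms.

first term: -\frac{38}{5} - \frac{46}{15} \gamma_{1} + \frac{4}{15} \gamma_{2} - \frac{27}{5} \gamma_{12}
second term: -\frac{38}{5} - \frac{46}{15} \gamma_{1} + \frac{4}{15} \gamma_{2} + \frac{27}{5} \gamma_{12}
Answer: -\frac{54}{5} \gamma_{12}


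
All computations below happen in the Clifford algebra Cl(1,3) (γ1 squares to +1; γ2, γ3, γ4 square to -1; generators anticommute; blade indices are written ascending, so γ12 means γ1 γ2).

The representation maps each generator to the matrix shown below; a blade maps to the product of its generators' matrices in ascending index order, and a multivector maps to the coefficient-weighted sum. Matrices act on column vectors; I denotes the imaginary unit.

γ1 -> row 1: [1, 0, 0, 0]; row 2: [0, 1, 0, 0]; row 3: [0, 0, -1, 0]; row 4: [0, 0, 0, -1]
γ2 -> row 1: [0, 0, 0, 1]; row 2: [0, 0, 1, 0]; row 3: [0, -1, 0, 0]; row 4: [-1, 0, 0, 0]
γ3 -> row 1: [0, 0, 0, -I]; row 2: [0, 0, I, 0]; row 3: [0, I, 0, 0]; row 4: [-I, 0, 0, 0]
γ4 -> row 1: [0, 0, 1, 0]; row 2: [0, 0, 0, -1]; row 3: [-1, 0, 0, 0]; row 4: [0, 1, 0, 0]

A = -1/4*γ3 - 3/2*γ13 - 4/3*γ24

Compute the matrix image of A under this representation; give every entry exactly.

Bivector images (products of the table entries): rho(γ13) = rho(γ1)rho(γ3) = row 1: [0, 0, 0, -I]; row 2: [0, 0, I, 0]; row 3: [0, -I, 0, 0]; row 4: [I, 0, 0, 0]; rho(γ24) = rho(γ2)rho(γ4) = row 1: [0, 1, 0, 0]; row 2: [-1, 0, 0, 0]; row 3: [0, 0, 0, 1]; row 4: [0, 0, -1, 0].
M = (-1/4)*rho(γ3) + (-3/2)*rho(γ13) + (-4/3)*rho(γ24), summed entrywise:
Answer: row 1: [0, -4/3, 0, 7*I/4]; row 2: [4/3, 0, -7*I/4, 0]; row 3: [0, 5*I/4, 0, -4/3]; row 4: [-5*I/4, 0, 4/3, 0]


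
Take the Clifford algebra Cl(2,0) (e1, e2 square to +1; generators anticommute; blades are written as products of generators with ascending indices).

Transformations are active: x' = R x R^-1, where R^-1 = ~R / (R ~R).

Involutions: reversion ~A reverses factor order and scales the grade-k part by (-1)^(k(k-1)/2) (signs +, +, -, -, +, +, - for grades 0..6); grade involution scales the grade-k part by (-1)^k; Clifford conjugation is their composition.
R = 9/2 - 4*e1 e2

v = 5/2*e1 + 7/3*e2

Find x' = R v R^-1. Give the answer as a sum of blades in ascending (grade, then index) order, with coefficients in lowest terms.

~R = 9/2 + 4*e1 e2, and R ~R = 145/4, so R^-1 = ~R / (145/4).
R v = 23/12*e1 + 41/2*e2
Answer: -587/290*e1 + 1199/435*e2


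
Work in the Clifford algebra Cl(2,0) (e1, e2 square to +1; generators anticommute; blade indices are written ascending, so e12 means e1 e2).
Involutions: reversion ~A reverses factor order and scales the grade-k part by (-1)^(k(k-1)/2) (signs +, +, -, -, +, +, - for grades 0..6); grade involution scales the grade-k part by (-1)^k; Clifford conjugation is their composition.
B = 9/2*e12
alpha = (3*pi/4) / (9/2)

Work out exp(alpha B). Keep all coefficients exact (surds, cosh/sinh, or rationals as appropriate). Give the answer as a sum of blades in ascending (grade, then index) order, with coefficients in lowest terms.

B^2 = (9/2)^2*(e12)^2 = 81/4*(-1) = -81/4 (a basis 2-blade squares to minus the product of its generators' squares).
B^2 = -81/4 — circular case — the even/odd split gives cos and sin: l = 9/2, alpha*l = 3*pi/4, so exp(alpha B) = cos(3*pi/4) + (sin(3*pi/4)/(9/2))*B = -sqrt(2)/2 + (sqrt(2)/9)*B.
Answer: -sqrt(2)/2 + sqrt(2)/2*e12


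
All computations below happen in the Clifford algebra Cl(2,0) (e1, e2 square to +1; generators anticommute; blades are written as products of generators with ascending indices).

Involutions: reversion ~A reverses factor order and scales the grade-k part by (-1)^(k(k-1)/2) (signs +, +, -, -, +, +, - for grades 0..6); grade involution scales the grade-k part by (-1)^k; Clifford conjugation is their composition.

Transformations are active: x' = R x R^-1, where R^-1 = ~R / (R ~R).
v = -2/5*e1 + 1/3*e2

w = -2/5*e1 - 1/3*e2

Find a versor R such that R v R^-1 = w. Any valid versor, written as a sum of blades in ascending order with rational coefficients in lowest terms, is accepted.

Since q(v) = q(w) = 61/225, the sum R = v + w = -4/5*e1 does the job whenever invertible.
Answer: -4/5*e1


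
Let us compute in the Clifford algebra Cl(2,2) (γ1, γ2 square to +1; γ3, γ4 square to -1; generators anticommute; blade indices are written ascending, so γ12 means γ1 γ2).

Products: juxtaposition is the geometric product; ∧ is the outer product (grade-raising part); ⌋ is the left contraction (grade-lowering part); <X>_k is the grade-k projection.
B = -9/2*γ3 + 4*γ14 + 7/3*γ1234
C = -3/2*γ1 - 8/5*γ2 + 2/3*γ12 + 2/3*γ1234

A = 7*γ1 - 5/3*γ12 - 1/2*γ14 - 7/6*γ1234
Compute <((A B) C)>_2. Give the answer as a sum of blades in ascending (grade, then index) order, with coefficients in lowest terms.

step 1: -85/18 + 28*γ4 - 63/2*γ13 - 35/6*γ23 + 20/3*γ24 + 35/9*γ34 + 15/2*γ123 + 21/4*γ124 - 9/4*γ134 + 49/3*γ234
step 2: 647/36*γ1 + 163/18*γ2 - 781/12*γ3 + 73/6*γ4 - 155/27*γ12 + 103/9*γ13 + 631/15*γ14 - 129/4*γ23 + 2317/40*γ24 - 2731/120*γ34 - 1379/60*γ123 + 26/3*γ124 - 301/18*γ134 - 139/18*γ234 + 2479/90*γ1234
step 3: -155/27*γ12 + 103/9*γ13 + 631/15*γ14 - 129/4*γ23 + 2317/40*γ24 - 2731/120*γ34
Answer: -155/27*γ12 + 103/9*γ13 + 631/15*γ14 - 129/4*γ23 + 2317/40*γ24 - 2731/120*γ34


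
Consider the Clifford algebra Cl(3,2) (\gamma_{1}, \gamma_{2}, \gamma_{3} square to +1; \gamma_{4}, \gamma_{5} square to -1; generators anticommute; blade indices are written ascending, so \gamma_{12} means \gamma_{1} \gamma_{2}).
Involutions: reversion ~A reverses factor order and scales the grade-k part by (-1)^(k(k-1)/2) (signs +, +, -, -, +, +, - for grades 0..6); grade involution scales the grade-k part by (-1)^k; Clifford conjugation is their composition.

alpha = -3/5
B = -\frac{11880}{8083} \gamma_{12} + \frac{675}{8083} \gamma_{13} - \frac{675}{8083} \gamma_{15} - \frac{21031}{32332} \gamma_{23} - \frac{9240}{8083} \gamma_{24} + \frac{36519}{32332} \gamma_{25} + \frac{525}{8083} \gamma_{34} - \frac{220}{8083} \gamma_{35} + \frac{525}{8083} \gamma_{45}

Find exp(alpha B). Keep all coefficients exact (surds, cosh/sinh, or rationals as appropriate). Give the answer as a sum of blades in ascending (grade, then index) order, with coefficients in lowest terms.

B^2 term by term: the squares give (-\frac{11880}{8083})^2*(\gamma_{12})^2 + (\frac{675}{8083})^2*(\gamma_{13})^2 + (-\frac{675}{8083})^2*(\gamma_{15})^2 + (-\frac{21031}{32332})^2*(\gamma_{23})^2 + (-\frac{9240}{8083})^2*(\gamma_{24})^2 + (\frac{36519}{32332})^2*(\gamma_{25})^2 + (\frac{525}{8083})^2*(\gamma_{34})^2 + (-\frac{220}{8083})^2*(\gamma_{35})^2 + (\frac{525}{8083})^2*(\gamma_{45})^2 = \frac{141134400}{65334889}*(-1) + \frac{455625}{65334889}*(-1) + \frac{455625}{65334889}*(+1) + \frac{442302961}{1045358224}*(-1) + \frac{85377600}{65334889}*(+1) + \frac{1333637361}{1045358224}*(+1) + \frac{275625}{65334889}*(+1) + \frac{48400}{65334889}*(+1) + \frac{275625}{65334889}*(-1) = 0 (each basis 2-blade squares to minus the product of its generators' squares); cross terms between blades sharing an index anticommute and cancel; the commuting (index-disjoint) pairs give grade-4 terms 2*c*c'*(blade product), which cancel blade by blade — \gamma_{1234}: -\frac{12474000}{65334889} + \frac{12474000}{65334889} = 0; \gamma_{1235}: \frac{5227200}{65334889} - \frac{24650325}{130669778} + \frac{14195925}{130669778} = 0; \gamma_{1245}: -\frac{12474000}{65334889} + \frac{12474000}{65334889} = 0; \gamma_{1345}: \frac{708750}{65334889} - \frac{708750}{65334889} = 0; \gamma_{2345}: -\frac{11041275}{130669778} - \frac{4065600}{65334889} + \frac{19172475}{130669778} = 0 — confirming B is simple. So B^2 = 0.
B^2 = 0, so the series truncates immediately: exp(alpha B) = 1 + alpha B (parabolic case).
Answer: 1 + \frac{7128}{8083} \gamma_{12} - \frac{405}{8083} \gamma_{13} + \frac{405}{8083} \gamma_{15} + \frac{63093}{161660} \gamma_{23} + \frac{5544}{8083} \gamma_{24} - \frac{109557}{161660} \gamma_{25} - \frac{315}{8083} \gamma_{34} + \frac{132}{8083} \gamma_{35} - \frac{315}{8083} \gamma_{45}


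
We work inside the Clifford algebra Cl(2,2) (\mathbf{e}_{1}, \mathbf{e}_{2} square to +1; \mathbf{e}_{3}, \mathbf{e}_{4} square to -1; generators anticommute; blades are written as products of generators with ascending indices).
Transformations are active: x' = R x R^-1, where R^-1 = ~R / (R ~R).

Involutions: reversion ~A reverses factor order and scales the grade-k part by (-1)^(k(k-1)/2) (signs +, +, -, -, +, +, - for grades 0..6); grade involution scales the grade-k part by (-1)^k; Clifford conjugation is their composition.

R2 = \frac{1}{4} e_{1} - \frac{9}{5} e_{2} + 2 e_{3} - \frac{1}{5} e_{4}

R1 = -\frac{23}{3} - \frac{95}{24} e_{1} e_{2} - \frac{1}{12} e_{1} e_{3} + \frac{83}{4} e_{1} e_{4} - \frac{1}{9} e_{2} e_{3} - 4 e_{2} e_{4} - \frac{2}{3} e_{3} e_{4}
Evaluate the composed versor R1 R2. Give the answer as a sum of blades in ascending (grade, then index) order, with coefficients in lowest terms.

Distribute over the terms of R2 (each basis-blade product reordered to ascending indices, repeated generators contracted through their squares):
R1 (\frac{1}{4} e_{1}) = -\frac{23}{12} e_{1} + \frac{95}{96} e_{2} + \frac{1}{48} e_{3} - \frac{83}{16} e_{4} - \frac{1}{36} e_{1} e_{2} e_{3} - e_{1} e_{2} e_{4} - \frac{1}{6} e_{1} e_{3} e_{4}
R1 (-\frac{9}{5} e_{2}) = \frac{57}{8} e_{1} + \frac{69}{5} e_{2} - \frac{1}{5} e_{3} - \frac{36}{5} e_{4} - \frac{3}{20} e_{1} e_{2} e_{3} + \frac{747}{20} e_{1} e_{2} e_{4} + \frac{6}{5} e_{2} e_{3} e_{4}
R1 (2 e_{3}) = \frac{1}{6} e_{1} + \frac{2}{9} e_{2} - \frac{46}{3} e_{3} - \frac{4}{3} e_{4} - \frac{95}{12} e_{1} e_{2} e_{3} - \frac{83}{2} e_{1} e_{3} e_{4} + 8 e_{2} e_{3} e_{4}
R1 (-\frac{1}{5} e_{4}) = \frac{83}{20} e_{1} - \frac{4}{5} e_{2} - \frac{2}{15} e_{3} + \frac{23}{15} e_{4} + \frac{19}{24} e_{1} e_{2} e_{4} + \frac{1}{60} e_{1} e_{3} e_{4} + \frac{1}{45} e_{2} e_{3} e_{4}
Summing the partial products and collecting blades:
Answer: \frac{381}{40} e_{1} + \frac{4093}{288} e_{2} - \frac{751}{48} e_{3} - \frac{195}{16} e_{4} - \frac{1457}{180} e_{1} e_{2} e_{3} + \frac{4457}{120} e_{1} e_{2} e_{4} - \frac{833}{20} e_{1} e_{3} e_{4} + \frac{83}{9} e_{2} e_{3} e_{4}


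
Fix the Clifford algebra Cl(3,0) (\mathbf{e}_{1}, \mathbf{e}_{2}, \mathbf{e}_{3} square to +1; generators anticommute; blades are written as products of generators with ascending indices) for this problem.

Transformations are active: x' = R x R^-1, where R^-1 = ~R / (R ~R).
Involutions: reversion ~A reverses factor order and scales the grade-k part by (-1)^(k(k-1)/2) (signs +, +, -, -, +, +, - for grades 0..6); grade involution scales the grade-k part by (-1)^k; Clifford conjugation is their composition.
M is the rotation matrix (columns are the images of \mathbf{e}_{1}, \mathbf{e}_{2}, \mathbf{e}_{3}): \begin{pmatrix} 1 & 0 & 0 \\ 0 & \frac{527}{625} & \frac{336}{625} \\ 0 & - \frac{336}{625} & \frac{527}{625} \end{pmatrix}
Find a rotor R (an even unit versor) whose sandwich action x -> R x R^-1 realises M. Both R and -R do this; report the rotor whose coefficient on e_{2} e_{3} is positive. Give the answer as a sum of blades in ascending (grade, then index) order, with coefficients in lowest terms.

Method: write R = a + b12*e_{1} e_{2} + b13*e_{1} e_{3} + b23*e_{2} e_{3} with a^2 + b12^2 + b13^2 + b23^2 = 1 (so R^-1 = ~R). Expanding the columns R e_j ~R gives tr M = 4a^2 - 1 and, from the antisymmetric part, M21 - M12 = -4a*b12, M13 - M31 = 4a*b13, M32 - M23 = -4a*b23.
Here tr M = \frac{1679}{625}, so a^2 = (1 + tr M)/4 = \frac{576}{625} and a = ±\frac{24}{25}. Taking a = \frac{24}{25}: M21 - M12 = 0, M13 - M31 = 0, M32 - M23 = -\frac{672}{625}, giving b12 = 0, b13 = 0, b23 = \frac{7}{25}, i.e. R = \frac{24}{25} + \frac{7}{25} e_{2} e_{3}.
Its e_{2} e_{3} coefficient is already positive.
Answer: \frac{24}{25} + \frac{7}{25} e_{2} e_{3}. Note: both R and -R realise this M (trace \frac{1679}{625}); the covering map identifies them, and the e_{2} e_{3}-coefficient sign is the tie-breaker.


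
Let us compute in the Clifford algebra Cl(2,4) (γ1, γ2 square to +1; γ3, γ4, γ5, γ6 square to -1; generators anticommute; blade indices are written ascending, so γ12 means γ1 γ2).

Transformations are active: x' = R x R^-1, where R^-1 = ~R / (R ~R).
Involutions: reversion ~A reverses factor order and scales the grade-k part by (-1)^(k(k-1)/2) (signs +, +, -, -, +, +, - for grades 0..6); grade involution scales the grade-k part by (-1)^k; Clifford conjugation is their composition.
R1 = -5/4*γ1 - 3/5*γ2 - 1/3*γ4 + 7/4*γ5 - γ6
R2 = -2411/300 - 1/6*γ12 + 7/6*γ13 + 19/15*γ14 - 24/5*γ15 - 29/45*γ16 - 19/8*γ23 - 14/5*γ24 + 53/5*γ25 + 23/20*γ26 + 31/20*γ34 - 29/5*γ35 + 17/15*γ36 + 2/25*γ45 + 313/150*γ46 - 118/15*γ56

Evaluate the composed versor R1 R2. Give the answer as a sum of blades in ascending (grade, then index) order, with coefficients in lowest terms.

Distribute over the terms of R1 (each basis-blade product reordered to ascending indices, repeated generators contracted through their squares):
(-5/4*γ1) R2 = 2411/240*γ1 + 5/24*γ2 - 35/24*γ3 - 19/12*γ4 + 6*γ5 + 29/36*γ6 + 95/32*γ123 + 7/2*γ124 - 53/4*γ125 - 23/16*γ126 - 31/16*γ134 + 29/4*γ135 - 17/12*γ136 - 1/10*γ145 - 313/120*γ146 + 59/6*γ156
(-3/5*γ2) R2 = -1/10*γ1 + 2411/500*γ2 + 57/40*γ3 + 42/25*γ4 - 159/25*γ5 - 69/100*γ6 + 7/10*γ123 + 19/25*γ124 - 72/25*γ125 - 29/75*γ126 - 93/100*γ234 + 87/25*γ235 - 17/25*γ236 - 6/125*γ245 - 313/250*γ246 + 118/25*γ256
(-1/3*γ4) R2 = -19/45*γ1 + 14/15*γ2 - 31/60*γ3 + 2411/900*γ4 + 2/75*γ5 + 313/450*γ6 + 1/18*γ124 - 7/18*γ134 - 8/5*γ145 - 29/135*γ146 + 19/24*γ234 + 53/15*γ245 + 23/60*γ246 - 29/15*γ345 + 17/45*γ346 + 118/45*γ456
(7/4*γ5) R2 = -42/5*γ1 + 371/20*γ2 - 203/20*γ3 + 7/50*γ4 - 16877/1200*γ5 + 413/30*γ6 - 7/24*γ125 + 49/24*γ135 + 133/60*γ145 + 203/180*γ156 - 133/32*γ235 - 49/10*γ245 - 161/80*γ256 + 217/80*γ345 - 119/60*γ356 - 2191/600*γ456
(-γ6) R2 = 29/45*γ1 - 23/20*γ2 - 17/15*γ3 - 313/150*γ4 + 118/15*γ5 + 2411/300*γ6 + 1/6*γ126 - 7/6*γ136 - 19/15*γ146 + 24/5*γ156 + 19/8*γ236 + 14/5*γ246 - 53/5*γ256 - 31/20*γ346 + 29/5*γ356 - 2/25*γ456
Summing the partial products and collecting blades:
Answer: 1273/720*γ1 + 70091/3000*γ2 - 71/6*γ3 + 373/450*γ4 - 7837/1200*γ5 + 20353/900*γ6 + 587/160*γ123 + 971/225*γ124 - 9853/600*γ125 - 663/400*γ126 - 335/144*γ134 + 223/24*γ135 - 31/12*γ136 + 31/60*γ145 - 4417/1080*γ146 + 2837/180*γ156 - 83/600*γ234 - 541/800*γ235 + 339/200*γ236 - 1061/750*γ245 + 2897/1500*γ246 - 3157/400*γ256 + 187/240*γ345 - 211/180*γ346 + 229/60*γ356 - 1997/1800*γ456


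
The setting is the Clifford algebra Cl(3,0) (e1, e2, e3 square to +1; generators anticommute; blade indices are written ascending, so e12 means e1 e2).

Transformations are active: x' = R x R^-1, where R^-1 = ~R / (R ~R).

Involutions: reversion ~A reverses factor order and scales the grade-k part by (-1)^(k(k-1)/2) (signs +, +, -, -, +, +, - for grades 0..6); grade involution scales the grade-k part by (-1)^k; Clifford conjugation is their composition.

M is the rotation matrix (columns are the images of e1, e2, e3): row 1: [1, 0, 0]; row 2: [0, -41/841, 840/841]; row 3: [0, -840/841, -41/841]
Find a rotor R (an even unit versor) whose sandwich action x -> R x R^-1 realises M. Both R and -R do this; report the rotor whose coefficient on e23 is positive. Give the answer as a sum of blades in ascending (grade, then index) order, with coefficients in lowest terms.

Method: write R = a + b12*e12 + b13*e13 + b23*e23 with a^2 + b12^2 + b13^2 + b23^2 = 1 (so R^-1 = ~R). Expanding the columns R e_j ~R gives tr M = 4a^2 - 1 and, from the antisymmetric part, M21 - M12 = -4a*b12, M13 - M31 = 4a*b13, M32 - M23 = -4a*b23.
Here tr M = 759/841, so a^2 = (1 + tr M)/4 = 400/841 and a = ±20/29. Taking a = 20/29: M21 - M12 = 0, M13 - M31 = 0, M32 - M23 = -1680/841, giving b12 = 0, b13 = 0, b23 = 21/29, i.e. R = 20/29 + 21/29*e23.
Its e23 coefficient is already positive.
Answer: 20/29 + 21/29*e23. Recall the cover is two-to-one: with M of trace 759/841, both preimages act alike, and the stated e23 sign chooses the sheet.


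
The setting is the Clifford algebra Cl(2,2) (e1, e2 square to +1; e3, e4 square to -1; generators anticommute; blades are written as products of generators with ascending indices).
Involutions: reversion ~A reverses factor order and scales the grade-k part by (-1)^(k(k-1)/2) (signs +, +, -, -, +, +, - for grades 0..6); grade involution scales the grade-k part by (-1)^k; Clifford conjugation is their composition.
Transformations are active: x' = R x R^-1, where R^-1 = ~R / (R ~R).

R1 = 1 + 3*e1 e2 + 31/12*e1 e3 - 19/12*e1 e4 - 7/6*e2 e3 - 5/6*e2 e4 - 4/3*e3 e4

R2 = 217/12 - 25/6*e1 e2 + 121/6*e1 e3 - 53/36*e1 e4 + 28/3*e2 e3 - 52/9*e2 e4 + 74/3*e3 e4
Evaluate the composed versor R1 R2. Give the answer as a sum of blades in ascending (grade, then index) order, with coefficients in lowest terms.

Distribute over the grade parts of R1 (each basis-blade product reordered to ascending indices, repeated generators contracted through their squares):
<R1>_0 (= 1) R2 = 217/12 - 25/6*e1 e2 + 121/6*e1 e3 - 53/36*e1 e4 + 28/3*e2 e3 - 52/9*e2 e4 + 74/3*e3 e4
<R1>_2 (= 3*e1 e2 + 31/12*e1 e3 - 19/12*e1 e4 - 7/6*e2 e3 - 5/6*e2 e4 - 4/3*e3 e4) R2 = 13499/144 + 23719/216*e1 e2 + 12457/432*e1 e3 - 20167/144*e1 e4 - 13027/108*e2 e3 + 221/18*e2 e4 - 9613/144*e3 e4 + 21217/216*e1 e2 e3 e4
Summing the partial products and collecting blades:
Answer: 16103/144 + 22819/216*e1 e2 + 21169/432*e1 e3 - 6793/48*e1 e4 - 12019/108*e2 e3 + 13/2*e2 e4 - 6061/144*e3 e4 + 21217/216*e1 e2 e3 e4


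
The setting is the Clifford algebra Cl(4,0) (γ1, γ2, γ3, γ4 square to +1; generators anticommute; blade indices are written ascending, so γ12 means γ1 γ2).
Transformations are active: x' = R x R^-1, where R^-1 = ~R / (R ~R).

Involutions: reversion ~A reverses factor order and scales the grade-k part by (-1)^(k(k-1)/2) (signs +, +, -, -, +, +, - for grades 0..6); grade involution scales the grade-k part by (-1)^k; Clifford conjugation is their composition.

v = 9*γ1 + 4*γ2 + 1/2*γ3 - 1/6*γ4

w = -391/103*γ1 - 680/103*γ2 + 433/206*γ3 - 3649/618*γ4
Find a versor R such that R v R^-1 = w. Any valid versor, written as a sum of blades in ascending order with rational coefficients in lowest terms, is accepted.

R = v + w = 536/103*γ1 - 268/103*γ2 + 268/103*γ3 - 1876/309*γ4 works: the equal norms (1751/18) guarantee its sandwich swaps v into w.
Answer: 536/103*γ1 - 268/103*γ2 + 268/103*γ3 - 1876/309*γ4


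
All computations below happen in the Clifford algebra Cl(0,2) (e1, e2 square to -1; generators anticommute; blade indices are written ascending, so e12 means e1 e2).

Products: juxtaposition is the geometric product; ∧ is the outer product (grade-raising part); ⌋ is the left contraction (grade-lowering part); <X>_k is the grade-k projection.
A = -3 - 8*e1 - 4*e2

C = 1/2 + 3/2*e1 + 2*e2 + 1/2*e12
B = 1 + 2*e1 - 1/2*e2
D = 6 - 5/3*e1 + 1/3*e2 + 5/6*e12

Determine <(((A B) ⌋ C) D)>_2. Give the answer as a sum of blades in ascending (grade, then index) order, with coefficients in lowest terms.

step 1: 11 - 14*e1 - 5/2*e2 + 12*e12
step 2: 51/2 + 61/4*e1 + 29*e2 + 11/2*e12
step 3: 985/6 + 214/3*e1 + 1285/8*e2 + 323/3*e12
step 4: 323/3*e12
Answer: 323/3*e12


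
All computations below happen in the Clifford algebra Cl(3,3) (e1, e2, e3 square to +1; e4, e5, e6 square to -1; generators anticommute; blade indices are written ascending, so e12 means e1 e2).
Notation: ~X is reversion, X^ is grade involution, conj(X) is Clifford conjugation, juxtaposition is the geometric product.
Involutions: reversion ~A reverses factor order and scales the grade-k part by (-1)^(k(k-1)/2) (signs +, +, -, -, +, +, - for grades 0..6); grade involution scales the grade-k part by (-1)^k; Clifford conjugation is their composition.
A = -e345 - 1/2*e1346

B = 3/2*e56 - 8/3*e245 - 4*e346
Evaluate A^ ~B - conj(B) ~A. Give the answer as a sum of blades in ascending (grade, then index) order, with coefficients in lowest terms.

first term: 2*e1 + 8/3*e23 + 4*e56 + 3/2*e346 + 3/4*e1345 - 4/3*e12356
second term: 2*e1 + 8/3*e23 + 4*e56 - 3/2*e346 - 3/4*e1345 - 4/3*e12356
Answer: 3*e346 + 3/2*e1345


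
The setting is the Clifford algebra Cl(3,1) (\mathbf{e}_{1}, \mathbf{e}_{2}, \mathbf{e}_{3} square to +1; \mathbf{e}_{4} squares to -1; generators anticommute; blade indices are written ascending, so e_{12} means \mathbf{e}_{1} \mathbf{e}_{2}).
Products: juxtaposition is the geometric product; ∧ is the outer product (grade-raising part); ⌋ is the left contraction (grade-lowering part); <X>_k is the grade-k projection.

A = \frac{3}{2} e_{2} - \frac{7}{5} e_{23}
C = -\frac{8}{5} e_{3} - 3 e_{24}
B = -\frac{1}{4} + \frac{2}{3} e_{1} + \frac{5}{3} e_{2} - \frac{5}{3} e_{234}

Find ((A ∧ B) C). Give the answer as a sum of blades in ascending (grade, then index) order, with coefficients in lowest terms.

step 1: -\frac{3}{8} e_{2} - e_{12} + \frac{7}{20} e_{23} - \frac{14}{15} e_{123}
step 2: -\frac{14}{25} e_{2} + \frac{9}{8} e_{4} + \frac{112}{75} e_{12} + 3 e_{14} + \frac{3}{5} e_{23} + \frac{21}{20} e_{34} + \frac{8}{5} e_{123} - \frac{14}{5} e_{134}
Answer: -\frac{14}{25} e_{2} + \frac{9}{8} e_{4} + \frac{112}{75} e_{12} + 3 e_{14} + \frac{3}{5} e_{23} + \frac{21}{20} e_{34} + \frac{8}{5} e_{123} - \frac{14}{5} e_{134}


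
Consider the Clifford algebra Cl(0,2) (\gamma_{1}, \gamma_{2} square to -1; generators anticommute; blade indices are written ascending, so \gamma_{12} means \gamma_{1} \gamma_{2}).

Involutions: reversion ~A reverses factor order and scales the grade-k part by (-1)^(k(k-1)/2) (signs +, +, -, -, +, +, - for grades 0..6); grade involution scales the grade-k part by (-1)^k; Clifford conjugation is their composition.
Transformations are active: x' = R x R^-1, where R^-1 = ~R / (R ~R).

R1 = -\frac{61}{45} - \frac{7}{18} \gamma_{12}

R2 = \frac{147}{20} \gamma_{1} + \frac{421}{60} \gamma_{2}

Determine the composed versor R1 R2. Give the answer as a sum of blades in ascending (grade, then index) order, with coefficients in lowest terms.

Distribute over the terms of R1 (each basis-blade product reordered to ascending indices, repeated generators contracted through their squares):
(-\frac{61}{45}) R2 = -\frac{2989}{300} \gamma_{1} - \frac{25681}{2700} \gamma_{2}
(-\frac{7}{18} \gamma_{12}) R2 = \frac{2947}{1080} \gamma_{1} - \frac{343}{120} \gamma_{2}
Summing the partial products and collecting blades:
Answer: -\frac{39067}{5400} \gamma_{1} - \frac{66797}{5400} \gamma_{2}


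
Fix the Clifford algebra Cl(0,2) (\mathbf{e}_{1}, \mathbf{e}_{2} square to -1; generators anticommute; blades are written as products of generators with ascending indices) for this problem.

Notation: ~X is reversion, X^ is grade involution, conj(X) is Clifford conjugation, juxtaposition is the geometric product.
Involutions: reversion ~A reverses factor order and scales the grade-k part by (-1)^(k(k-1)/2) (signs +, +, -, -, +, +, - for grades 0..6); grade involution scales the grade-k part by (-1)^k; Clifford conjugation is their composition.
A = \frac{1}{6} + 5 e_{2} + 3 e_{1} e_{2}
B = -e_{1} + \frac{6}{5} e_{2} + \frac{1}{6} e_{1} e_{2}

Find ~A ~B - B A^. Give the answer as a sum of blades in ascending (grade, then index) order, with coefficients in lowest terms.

first term: -\frac{13}{2} + \frac{13}{5} e_{1} + \frac{16}{5} e_{2} + \frac{179}{36} e_{1} e_{2}
second term: \frac{11}{2} + \frac{64}{15} e_{1} + \frac{16}{5} e_{2} + \frac{181}{36} e_{1} e_{2}
Answer: -12 - \frac{5}{3} e_{1} - \frac{1}{18} e_{1} e_{2}


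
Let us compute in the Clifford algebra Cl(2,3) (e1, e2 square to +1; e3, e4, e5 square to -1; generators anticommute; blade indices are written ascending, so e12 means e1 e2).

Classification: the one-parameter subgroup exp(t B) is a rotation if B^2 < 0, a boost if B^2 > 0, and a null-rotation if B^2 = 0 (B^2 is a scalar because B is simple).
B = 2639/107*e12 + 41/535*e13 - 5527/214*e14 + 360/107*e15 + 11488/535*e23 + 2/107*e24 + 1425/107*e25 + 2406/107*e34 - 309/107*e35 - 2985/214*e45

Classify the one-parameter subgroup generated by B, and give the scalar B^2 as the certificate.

B^2 term by term: the squares give (2639/107)^2*(e12)^2 + (41/535)^2*(e13)^2 + (-5527/214)^2*(e14)^2 + (360/107)^2*(e15)^2 + (11488/535)^2*(e23)^2 + (2/107)^2*(e24)^2 + (1425/107)^2*(e25)^2 + (2406/107)^2*(e34)^2 + (-309/107)^2*(e35)^2 + (-2985/214)^2*(e45)^2 = 6964321/11449*(-1) + 1681/286225*(+1) + 30547729/45796*(+1) + 129600/11449*(+1) + 131974144/286225*(+1) + 4/11449*(+1) + 2030625/11449*(+1) + 5788836/11449*(-1) + 95481/11449*(-1) + 8910225/45796*(-1) = 0 (each basis 2-blade squares to minus the product of its generators' squares); cross terms between blades sharing an index anticommute and cancel; the commuting (index-disjoint) pairs give grade-4 terms 2*c*c'*(blade product), which cancel blade by blade — e1234: 12698868/11449 - 164/57245 - 63494176/57245 = 0; e1235: -1630902/11449 - 23370/11449 + 1654272/11449 = 0; e1245: -7877415/11449 + 7875975/11449 + 1440/11449 = 0; e1345: -24477/11449 - 1707843/11449 + 1732320/11449 = 0; e2345: -6858336/11449 + 1236/11449 + 6857100/11449 = 0 — confirming B is simple. So B^2 = 0.
Answer: null-rotation, certificate B^2 = 0. B^2 = 0 is basis-independent, so its sign is the whole story.


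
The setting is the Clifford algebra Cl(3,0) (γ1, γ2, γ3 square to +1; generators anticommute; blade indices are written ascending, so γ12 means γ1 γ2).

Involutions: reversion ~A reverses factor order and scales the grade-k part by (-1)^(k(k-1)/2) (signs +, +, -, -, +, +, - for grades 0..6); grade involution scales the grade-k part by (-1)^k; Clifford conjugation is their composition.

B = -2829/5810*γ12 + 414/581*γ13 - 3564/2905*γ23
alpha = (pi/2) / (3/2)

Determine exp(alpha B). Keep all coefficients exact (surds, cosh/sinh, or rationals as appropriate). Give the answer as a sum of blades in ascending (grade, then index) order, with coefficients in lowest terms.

B^2 term by term: the squares give (-2829/5810)^2*(γ12)^2 + (414/581)^2*(γ13)^2 + (-3564/2905)^2*(γ23)^2 = 8003241/33756100*(-1) + 171396/337561*(-1) + 12702096/8439025*(-1) = -9/4 (each basis 2-blade squares to minus the product of its generators' squares); cross terms between blades sharing an index anticommute and cancel. So B^2 = -9/4.
B^2 = -9/4 — the series telescopes trigonometrically here: l = 3/2, alpha*l = pi/2, so exp(alpha B) = cos(pi/2) + (sin(pi/2)/(3/2))*B = 0 + (2/3)*B.
Answer: -943/2905*γ12 + 276/581*γ13 - 2376/2905*γ23


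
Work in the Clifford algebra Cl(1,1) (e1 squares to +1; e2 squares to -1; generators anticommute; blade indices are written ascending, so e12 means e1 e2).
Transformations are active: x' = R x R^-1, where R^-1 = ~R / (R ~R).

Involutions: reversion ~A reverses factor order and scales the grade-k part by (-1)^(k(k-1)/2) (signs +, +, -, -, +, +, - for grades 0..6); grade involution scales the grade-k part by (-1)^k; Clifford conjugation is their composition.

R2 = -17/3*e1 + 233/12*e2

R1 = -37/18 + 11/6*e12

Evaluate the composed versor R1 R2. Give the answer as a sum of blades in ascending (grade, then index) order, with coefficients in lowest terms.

Distribute over the terms of R1 (each basis-blade product reordered to ascending indices, repeated generators contracted through their squares):
(-37/18) R2 = 629/54*e1 - 8621/216*e2
(11/6*e12) R2 = -2563/72*e1 + 187/18*e2
Summing the partial products and collecting blades:
Answer: -5173/216*e1 - 6377/216*e2


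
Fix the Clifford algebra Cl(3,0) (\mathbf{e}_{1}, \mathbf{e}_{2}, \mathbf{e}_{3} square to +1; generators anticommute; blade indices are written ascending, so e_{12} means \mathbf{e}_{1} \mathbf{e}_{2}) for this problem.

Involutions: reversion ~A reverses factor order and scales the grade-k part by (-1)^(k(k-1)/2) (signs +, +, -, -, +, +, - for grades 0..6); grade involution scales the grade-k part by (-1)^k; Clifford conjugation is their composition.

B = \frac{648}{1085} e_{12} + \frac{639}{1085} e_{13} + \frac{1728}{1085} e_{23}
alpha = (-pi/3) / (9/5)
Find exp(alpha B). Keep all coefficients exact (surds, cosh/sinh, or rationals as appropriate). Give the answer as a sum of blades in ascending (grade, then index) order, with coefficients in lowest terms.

B^2 term by term: the squares give (\frac{648}{1085})^2*(e_{12})^2 + (\frac{639}{1085})^2*(e_{13})^2 + (\frac{1728}{1085})^2*(e_{23})^2 = \frac{419904}{1177225}*(-1) + \frac{408321}{1177225}*(-1) + \frac{2985984}{1177225}*(-1) = -\frac{81}{25} (each basis 2-blade squares to minus the product of its generators' squares); cross terms between blades sharing an index anticommute and cancel. So B^2 = -\frac{81}{25}.
B^2 = -\frac{81}{25} — circular case — the even/odd split gives cos and sin: l = \frac{9}{5}, alpha*l = - \frac{\pi}{3}, so exp(alpha B) = cos(- \frac{\pi}{3}) + (sin(- \frac{\pi}{3})/(\frac{9}{5}))*B = \frac{1}{2} + (- \frac{5 \sqrt{3}}{18})*B.
Answer: \frac{1}{2} - \frac{36 \sqrt{3}}{217} e_{12} - \frac{71 \sqrt{3}}{434} e_{13} - \frac{96 \sqrt{3}}{217} e_{23}


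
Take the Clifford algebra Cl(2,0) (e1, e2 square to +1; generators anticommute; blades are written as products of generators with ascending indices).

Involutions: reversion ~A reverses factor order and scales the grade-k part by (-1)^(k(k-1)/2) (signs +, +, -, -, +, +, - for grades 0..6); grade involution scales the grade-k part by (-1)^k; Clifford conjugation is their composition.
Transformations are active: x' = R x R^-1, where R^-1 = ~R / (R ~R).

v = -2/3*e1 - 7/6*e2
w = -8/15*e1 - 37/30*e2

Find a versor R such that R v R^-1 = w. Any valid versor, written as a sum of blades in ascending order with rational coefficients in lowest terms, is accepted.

Since q(v) = q(w) = 65/36, the sum R = v + w = -6/5*e1 - 12/5*e2 does the job whenever invertible.
Answer: -6/5*e1 - 12/5*e2


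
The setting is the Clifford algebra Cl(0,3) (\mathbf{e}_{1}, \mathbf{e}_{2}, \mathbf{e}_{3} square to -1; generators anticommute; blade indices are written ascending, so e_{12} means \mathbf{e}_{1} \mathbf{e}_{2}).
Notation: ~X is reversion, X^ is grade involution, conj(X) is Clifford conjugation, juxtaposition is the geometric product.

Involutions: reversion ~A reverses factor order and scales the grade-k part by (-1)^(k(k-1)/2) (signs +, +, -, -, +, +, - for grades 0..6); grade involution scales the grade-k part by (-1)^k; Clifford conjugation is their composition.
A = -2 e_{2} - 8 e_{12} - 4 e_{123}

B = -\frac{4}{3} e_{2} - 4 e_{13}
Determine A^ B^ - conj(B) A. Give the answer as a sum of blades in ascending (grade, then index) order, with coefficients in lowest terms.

first term: -\frac{8}{3} + \frac{32}{3} e_{1} - 16 e_{2} + \frac{16}{3} e_{13} + 32 e_{23} + 8 e_{123}
second term: \frac{8}{3} - \frac{32}{3} e_{1} - 16 e_{2} - \frac{16}{3} e_{13} + 32 e_{23} + 8 e_{123}
Answer: -\frac{16}{3} + \frac{64}{3} e_{1} + \frac{32}{3} e_{13}


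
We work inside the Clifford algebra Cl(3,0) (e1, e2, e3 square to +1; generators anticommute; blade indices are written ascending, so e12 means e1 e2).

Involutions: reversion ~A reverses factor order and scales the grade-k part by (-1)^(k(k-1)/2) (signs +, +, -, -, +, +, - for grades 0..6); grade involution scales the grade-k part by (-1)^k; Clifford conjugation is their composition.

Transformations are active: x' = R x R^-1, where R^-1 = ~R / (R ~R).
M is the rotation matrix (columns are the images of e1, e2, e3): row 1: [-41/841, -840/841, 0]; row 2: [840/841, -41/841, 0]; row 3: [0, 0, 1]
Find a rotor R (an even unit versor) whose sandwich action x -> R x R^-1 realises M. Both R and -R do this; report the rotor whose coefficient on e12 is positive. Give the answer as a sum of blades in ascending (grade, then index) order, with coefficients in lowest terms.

Method: write R = a + b12*e12 + b13*e13 + b23*e23 with a^2 + b12^2 + b13^2 + b23^2 = 1 (so R^-1 = ~R). Expanding the columns R e_j ~R gives tr M = 4a^2 - 1 and, from the antisymmetric part, M21 - M12 = -4a*b12, M13 - M31 = 4a*b13, M32 - M23 = -4a*b23.
Here tr M = 759/841, so a^2 = (1 + tr M)/4 = 400/841 and a = ±20/29. Taking a = 20/29: M21 - M12 = 1680/841, M13 - M31 = 0, M32 - M23 = 0, giving b12 = -21/29, b13 = 0, b23 = 0, i.e. R = 20/29 - 21/29*e12.
Its e12 coefficient is negative, so report the other preimage -R.
Answer: -20/29 + 21/29*e12. Sheet selection: the two-to-one cover makes ±R indistinguishable at the matrix level (trace 759/841), so uniqueness comes from the required sign on e12.


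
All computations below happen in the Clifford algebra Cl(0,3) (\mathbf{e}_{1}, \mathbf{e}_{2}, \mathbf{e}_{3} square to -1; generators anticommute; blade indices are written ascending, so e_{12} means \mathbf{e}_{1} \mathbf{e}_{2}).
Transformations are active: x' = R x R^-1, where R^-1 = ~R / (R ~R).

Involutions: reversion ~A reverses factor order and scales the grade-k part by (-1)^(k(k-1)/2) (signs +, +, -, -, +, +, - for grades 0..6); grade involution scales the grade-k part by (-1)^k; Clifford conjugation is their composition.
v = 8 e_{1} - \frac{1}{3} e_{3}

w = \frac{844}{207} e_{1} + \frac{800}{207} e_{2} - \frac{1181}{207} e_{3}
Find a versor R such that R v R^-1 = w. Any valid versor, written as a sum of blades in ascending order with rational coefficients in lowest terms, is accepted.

Sketch: the shared square -\frac{577}{9} makes R = v + w = \frac{2500}{207} e_{1} + \frac{800}{207} e_{2} - \frac{1250}{207} e_{3} the natural versor; its sandwich fixes that direction, negates (v - w)/2, and sends v to w.
Answer: \frac{2500}{207} e_{1} + \frac{800}{207} e_{2} - \frac{1250}{207} e_{3}


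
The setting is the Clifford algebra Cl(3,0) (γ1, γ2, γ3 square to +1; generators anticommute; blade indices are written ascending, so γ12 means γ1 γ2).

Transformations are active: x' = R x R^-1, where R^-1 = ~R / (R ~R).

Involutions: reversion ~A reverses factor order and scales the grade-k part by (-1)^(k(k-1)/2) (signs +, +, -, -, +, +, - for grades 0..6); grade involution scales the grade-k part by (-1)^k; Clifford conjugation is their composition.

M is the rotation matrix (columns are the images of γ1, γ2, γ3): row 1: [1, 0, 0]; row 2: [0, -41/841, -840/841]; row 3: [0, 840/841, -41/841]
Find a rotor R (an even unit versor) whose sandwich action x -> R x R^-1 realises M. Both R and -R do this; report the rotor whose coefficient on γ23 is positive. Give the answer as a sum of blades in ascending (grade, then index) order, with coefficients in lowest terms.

Method: write R = a + b12*γ12 + b13*γ13 + b23*γ23 with a^2 + b12^2 + b13^2 + b23^2 = 1 (so R^-1 = ~R). Expanding the columns R e_j ~R gives tr M = 4a^2 - 1 and, from the antisymmetric part, M21 - M12 = -4a*b12, M13 - M31 = 4a*b13, M32 - M23 = -4a*b23.
Here tr M = 759/841, so a^2 = (1 + tr M)/4 = 400/841 and a = ±20/29. Taking a = 20/29: M21 - M12 = 0, M13 - M31 = 0, M32 - M23 = 1680/841, giving b12 = 0, b13 = 0, b23 = -21/29, i.e. R = 20/29 - 21/29*γ23.
Its γ23 coefficient is negative, so report the other preimage -R.
Answer: -20/29 + 21/29*γ23. Sheet selection: the two-to-one cover makes ±R indistinguishable at the matrix level (trace 759/841), so uniqueness comes from the required sign on γ23.
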